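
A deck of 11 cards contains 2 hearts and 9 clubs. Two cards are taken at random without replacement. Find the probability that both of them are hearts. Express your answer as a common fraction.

P = 2/11 × 1/10 = 2/110 = 1/55.

1/55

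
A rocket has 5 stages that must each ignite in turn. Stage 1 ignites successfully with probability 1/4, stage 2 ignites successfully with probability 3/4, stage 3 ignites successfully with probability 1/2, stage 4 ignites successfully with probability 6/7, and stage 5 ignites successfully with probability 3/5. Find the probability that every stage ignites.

27/560

Multiplying along the chain,
P = 1/4 × 3/4 × 1/2 × 6/7 × 3/5 = 54/1120 = 27/560.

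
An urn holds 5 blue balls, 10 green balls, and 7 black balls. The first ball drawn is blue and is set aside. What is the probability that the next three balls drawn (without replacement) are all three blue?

With the first ball removed, 4 blue remain out of 21.
P = 4/21 × 3/20 × 2/19 = 24/7980 = 2/665.

2/665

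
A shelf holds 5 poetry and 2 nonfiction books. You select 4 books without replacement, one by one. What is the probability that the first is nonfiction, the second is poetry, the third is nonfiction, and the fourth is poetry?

1/21

Multiply the probability of each draw given the previous ones:
P = 2/7 × 5/6 × 1/5 × 4/4 = 40/840 = 1/21.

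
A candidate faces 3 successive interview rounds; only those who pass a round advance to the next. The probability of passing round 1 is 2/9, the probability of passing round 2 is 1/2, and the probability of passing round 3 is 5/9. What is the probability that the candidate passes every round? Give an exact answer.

5/81

Multiplying along the chain,
P = 2/9 × 1/2 × 5/9 = 10/162 = 5/81.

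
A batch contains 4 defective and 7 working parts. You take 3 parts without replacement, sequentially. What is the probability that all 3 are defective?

4/165

P = 4/11 × 3/10 × 2/9 = 24/990 = 4/165.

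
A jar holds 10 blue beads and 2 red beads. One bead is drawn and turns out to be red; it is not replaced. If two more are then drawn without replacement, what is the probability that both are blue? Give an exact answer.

After the first draw, 10 of the remaining 11 beads are blue.
P = 10/11 × 9/10 = 90/110 = 9/11.

9/11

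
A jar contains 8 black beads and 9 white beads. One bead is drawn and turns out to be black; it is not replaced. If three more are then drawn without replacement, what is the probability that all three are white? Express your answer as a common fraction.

3/20

After the first draw, 9 of the remaining 16 beads are white.
P = 9/16 × 8/15 × 7/14 = 504/3360 = 3/20.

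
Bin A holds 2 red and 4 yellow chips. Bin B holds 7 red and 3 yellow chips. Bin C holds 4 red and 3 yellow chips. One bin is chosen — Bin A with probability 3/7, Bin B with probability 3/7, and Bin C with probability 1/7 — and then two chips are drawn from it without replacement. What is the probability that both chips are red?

From Bin A: P(both red) = (2/6)(1/5) = 1/15.
From Bin B: P(both red) = (7/10)(6/9) = 7/15.
From Bin C: P(both red) = (4/7)(3/6) = 2/7.
Total probability = (3/7)(1/15) + (3/7)(7/15) + (1/7)(2/7) = 66/245.

66/245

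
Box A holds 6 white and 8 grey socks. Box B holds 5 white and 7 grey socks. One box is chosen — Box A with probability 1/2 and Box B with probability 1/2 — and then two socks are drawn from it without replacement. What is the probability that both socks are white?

475/3003

From Box A: P(both white) = (6/14)(5/13) = 15/91.
From Box B: P(both white) = (5/12)(4/11) = 5/33.
Total probability = (1/2)(15/91) + (1/2)(5/33) = 475/3003.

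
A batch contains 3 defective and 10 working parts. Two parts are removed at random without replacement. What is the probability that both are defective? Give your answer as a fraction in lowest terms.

1/26

P = 3/13 × 2/12 = 6/156 = 1/26.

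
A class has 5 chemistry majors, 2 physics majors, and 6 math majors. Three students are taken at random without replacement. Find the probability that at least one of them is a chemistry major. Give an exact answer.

115/143

P(no chemistry majors) = 8/13 × 7/12 × 6/11 = 336/1716 = 28/143.
P(at least one) = 1 − 28/143 = 115/143.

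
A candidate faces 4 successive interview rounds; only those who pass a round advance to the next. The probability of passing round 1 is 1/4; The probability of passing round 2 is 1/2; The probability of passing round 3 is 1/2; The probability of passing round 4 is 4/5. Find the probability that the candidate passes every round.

Multiplying along the chain,
P = 1/4 × 1/2 × 1/2 × 4/5 = 4/80 = 1/20.

1/20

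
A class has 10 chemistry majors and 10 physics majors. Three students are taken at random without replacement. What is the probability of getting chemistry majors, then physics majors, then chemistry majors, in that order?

5/38

Multiply the probability of each draw given the previous ones:
P = 10/20 × 10/19 × 9/18 = 900/6840 = 5/38.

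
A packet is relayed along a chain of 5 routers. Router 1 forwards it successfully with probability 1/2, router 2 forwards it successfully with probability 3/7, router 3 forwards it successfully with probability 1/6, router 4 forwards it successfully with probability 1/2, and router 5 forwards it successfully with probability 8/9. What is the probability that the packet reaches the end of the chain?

1/63

The events are sequential, so multiply the conditional probabilities:
P = 1/2 × 3/7 × 1/6 × 1/2 × 8/9 = 24/1512 = 1/63.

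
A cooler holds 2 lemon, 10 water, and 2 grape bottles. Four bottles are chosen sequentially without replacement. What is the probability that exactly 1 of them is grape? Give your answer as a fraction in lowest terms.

40/91

One ordering (grape drawn first) has probability 2/14 × 12/13 × 11/12 × 10/11 = 2640/24024 = 10/91.
There are C(4,1) = 4 such orderings, each equally likely, so P = 4 × 10/91 = 40/91.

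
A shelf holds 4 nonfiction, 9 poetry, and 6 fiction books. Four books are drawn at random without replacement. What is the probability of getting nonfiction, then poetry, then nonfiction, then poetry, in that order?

Each draw changes the counts, so multiply the conditional probabilities along the sequence:
P = 4/19 × 9/18 × 3/17 × 8/16 = 864/93024 = 3/323.

3/323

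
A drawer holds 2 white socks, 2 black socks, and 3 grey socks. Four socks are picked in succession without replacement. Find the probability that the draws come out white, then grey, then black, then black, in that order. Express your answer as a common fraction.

Chain rule:
P = 2/7 × 3/6 × 2/5 × 1/4 = 12/840 = 1/70.

1/70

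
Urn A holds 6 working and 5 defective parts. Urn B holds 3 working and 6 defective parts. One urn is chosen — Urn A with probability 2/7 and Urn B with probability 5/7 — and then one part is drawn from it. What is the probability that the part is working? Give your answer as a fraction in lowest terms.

13/33

From Urn A: P(working) = 6/11.
From Urn B: P(working) = 3/9.
Total probability = (2/7)(6/11) + (5/7)(3/9) = 13/33.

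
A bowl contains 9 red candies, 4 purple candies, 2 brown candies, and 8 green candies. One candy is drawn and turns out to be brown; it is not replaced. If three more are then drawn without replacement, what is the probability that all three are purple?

1/385

With the first candy removed, 4 purple remain out of 22.
P = 4/22 × 3/21 × 2/20 = 24/9240 = 1/385.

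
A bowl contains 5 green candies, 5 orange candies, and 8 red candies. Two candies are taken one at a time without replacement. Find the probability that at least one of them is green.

25/51

P(no green) = 13/18 × 12/17 = 156/306 = 26/51.
P(at least one) = 1 − 26/51 = 25/51.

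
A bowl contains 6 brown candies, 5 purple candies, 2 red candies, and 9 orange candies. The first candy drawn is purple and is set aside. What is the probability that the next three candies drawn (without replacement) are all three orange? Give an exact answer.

6/95

After the first draw, 9 of the remaining 21 candies are orange.
P = 9/21 × 8/20 × 7/19 = 504/7980 = 6/95.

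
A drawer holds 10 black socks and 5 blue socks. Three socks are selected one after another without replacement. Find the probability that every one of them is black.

P(all black) = 10/15 × 9/14 × 8/13 = 720/2730 = 24/91.

24/91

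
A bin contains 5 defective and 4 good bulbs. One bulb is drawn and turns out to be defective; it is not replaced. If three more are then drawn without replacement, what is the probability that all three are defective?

With the first bulb removed, 4 defective remain out of 8.
P = 4/8 × 3/7 × 2/6 = 24/336 = 1/14.

1/14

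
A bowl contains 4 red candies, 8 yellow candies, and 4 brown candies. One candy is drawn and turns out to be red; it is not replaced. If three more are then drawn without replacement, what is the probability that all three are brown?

After the first draw, 4 of the remaining 15 candies are brown.
P = 4/15 × 3/14 × 2/13 = 24/2730 = 4/455.

4/455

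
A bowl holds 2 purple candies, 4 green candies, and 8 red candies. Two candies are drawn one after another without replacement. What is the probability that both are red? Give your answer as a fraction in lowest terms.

P(every draw is red) = 8/14 × 7/13 = 56/182 = 4/13.

4/13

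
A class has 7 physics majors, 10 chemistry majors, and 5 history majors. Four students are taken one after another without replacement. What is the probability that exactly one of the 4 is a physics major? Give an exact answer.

91/209

One ordering (a physics major drawn first) has probability 7/22 × 15/21 × 14/20 × 13/19 = 19110/175560 = 91/836.
There are C(4,1) = 4 such orderings, each equally likely, so P = 4 × 91/836 = 91/209.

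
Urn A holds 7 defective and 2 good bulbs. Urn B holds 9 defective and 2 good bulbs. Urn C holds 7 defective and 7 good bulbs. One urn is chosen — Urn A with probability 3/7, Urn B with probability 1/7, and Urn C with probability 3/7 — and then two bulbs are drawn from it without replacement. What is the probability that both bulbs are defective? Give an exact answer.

8857/20020

From Urn A: P(both defective) = (7/9)(6/8) = 7/12.
From Urn B: P(both defective) = (9/11)(8/10) = 36/55.
From Urn C: P(both defective) = (7/14)(6/13) = 3/13.
Total probability = (3/7)(7/12) + (1/7)(36/55) + (3/7)(3/13) = 8857/20020.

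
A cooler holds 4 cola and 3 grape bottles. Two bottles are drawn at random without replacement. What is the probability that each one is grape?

1/7

P(every draw is grape) = 3/7 × 2/6 = 6/42 = 1/7.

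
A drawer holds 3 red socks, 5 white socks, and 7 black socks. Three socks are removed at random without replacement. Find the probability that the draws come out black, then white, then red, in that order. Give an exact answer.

1/26

Multiply the probability of each draw given the previous ones:
P = 7/15 × 5/14 × 3/13 = 105/2730 = 1/26.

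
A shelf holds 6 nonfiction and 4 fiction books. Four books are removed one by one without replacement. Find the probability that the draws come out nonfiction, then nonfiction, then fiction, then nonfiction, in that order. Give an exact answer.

2/21

Each draw changes the counts, so multiply the conditional probabilities along the sequence:
P = 6/10 × 5/9 × 4/8 × 4/7 = 480/5040 = 2/21.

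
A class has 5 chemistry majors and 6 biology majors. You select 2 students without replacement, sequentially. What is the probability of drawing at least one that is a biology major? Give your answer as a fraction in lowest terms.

9/11

P(no biology majors) = 5/11 × 4/10 = 20/110 = 2/11.
P(at least one) = 1 − 2/11 = 9/11.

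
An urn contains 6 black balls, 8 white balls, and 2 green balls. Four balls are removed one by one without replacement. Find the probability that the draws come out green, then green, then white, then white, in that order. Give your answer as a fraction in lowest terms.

1/390

Each draw changes the counts, so multiply the conditional probabilities along the sequence:
P = 2/16 × 1/15 × 8/14 × 7/13 = 112/43680 = 1/390.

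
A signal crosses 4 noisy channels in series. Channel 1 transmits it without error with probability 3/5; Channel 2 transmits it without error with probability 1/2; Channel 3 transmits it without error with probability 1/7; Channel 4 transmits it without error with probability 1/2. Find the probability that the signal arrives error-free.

Each stage is reached only if all earlier stages succeed, so
P = 3/5 × 1/2 × 1/7 × 1/2 = 3/140.

3/140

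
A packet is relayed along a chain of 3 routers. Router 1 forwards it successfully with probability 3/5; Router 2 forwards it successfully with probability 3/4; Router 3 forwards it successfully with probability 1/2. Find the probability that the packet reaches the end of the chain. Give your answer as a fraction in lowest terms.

Multiplying along the chain,
P = 3/5 × 3/4 × 1/2 = 9/40.

9/40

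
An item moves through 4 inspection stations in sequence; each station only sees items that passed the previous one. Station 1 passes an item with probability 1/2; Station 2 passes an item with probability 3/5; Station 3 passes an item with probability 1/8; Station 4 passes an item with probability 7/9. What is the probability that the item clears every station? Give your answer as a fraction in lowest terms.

7/240

Multiplying along the chain,
P = 1/2 × 3/5 × 1/8 × 7/9 = 21/720 = 7/240.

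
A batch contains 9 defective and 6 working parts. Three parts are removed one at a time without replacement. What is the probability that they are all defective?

12/65

P(every draw is defective) = 9/15 × 8/14 × 7/13 = 504/2730 = 12/65.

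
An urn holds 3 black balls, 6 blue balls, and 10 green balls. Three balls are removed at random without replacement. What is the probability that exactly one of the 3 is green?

120/323

One ordering (green drawn first) has probability 10/19 × 9/18 × 8/17 = 720/5814 = 40/323.
There are C(3,1) = 3 such orderings, each equally likely, so P = 3 × 40/323 = 120/323.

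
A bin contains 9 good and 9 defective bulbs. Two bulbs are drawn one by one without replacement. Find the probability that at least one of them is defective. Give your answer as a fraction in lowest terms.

13/17

P(no defective) = 9/18 × 8/17 = 72/306 = 4/17.
P(at least one) = 1 − 4/17 = 13/17.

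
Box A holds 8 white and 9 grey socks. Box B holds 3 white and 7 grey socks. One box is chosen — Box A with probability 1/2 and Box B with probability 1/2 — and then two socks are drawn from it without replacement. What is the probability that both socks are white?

139/1020

From Box A: P(both white) = (8/17)(7/16) = 7/34.
From Box B: P(both white) = (3/10)(2/9) = 1/15.
Total probability = (1/2)(7/34) + (1/2)(1/15) = 139/1020.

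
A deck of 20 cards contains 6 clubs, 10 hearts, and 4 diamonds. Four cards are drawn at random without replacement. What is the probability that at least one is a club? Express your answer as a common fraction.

3844/4845

P(no clubs) = 14/20 × 13/19 × 12/18 × 11/17 = 24024/116280 = 1001/4845.
P(at least one) = 1 − 1001/4845 = 3844/4845.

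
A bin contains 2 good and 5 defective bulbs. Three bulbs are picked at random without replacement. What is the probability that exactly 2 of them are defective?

One ordering (defective drawn first) has probability 5/7 × 4/6 × 2/5 = 40/210 = 4/21.
There are C(3,2) = 3 such orderings, each equally likely, so P = 3 × 4/21 = 4/7.

4/7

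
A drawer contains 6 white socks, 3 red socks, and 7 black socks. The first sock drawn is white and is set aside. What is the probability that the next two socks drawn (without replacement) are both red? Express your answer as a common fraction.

After the first draw, 3 of the remaining 15 socks are red.
P = 3/15 × 2/14 = 6/210 = 1/35.

1/35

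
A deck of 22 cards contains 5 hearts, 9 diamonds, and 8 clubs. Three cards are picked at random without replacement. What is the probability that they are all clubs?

2/55

P = 8/22 × 7/21 × 6/20 = 336/9240 = 2/55.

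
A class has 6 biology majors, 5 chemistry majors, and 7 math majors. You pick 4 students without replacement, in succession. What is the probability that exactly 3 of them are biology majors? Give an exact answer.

4/51

One ordering (biology majors drawn first) has probability 6/18 × 5/17 × 4/16 × 12/15 = 1440/73440 = 1/51.
There are C(4,3) = 4 such orderings, each equally likely, so P = 4 × 1/51 = 4/51.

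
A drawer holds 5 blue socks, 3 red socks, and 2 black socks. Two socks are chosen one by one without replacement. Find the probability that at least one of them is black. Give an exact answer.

P(no black) = 8/10 × 7/9 = 56/90 = 28/45.
P(at least one) = 1 − 28/45 = 17/45.

17/45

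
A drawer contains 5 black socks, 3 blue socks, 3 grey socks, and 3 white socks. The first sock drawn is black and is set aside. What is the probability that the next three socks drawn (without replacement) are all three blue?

1/286

With the first sock removed, 3 blue remain out of 13.
P = 3/13 × 2/12 × 1/11 = 6/1716 = 1/286.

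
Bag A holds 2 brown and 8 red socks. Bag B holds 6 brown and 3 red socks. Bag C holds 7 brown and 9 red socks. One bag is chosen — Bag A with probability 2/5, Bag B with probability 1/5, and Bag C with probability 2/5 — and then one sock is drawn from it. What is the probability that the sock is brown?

From Bag A: P(brown) = 2/10.
From Bag B: P(brown) = 6/9.
From Bag C: P(brown) = 7/16.
Total probability = (2/5)(2/10) + (1/5)(6/9) + (2/5)(7/16) = 233/600.

233/600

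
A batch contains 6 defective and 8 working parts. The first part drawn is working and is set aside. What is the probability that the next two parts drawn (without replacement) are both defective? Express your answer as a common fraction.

After the first draw, 6 of the remaining 13 parts are defective.
P = 6/13 × 5/12 = 30/156 = 5/26.

5/26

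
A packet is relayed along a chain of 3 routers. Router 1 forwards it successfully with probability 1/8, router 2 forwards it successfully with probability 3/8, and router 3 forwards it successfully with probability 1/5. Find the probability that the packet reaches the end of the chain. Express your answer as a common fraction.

The events are sequential, so multiply the conditional probabilities:
P = 1/8 × 3/8 × 1/5 = 3/320.

3/320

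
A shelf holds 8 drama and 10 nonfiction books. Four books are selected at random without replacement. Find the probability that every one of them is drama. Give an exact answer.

7/306

P(every draw is drama) = 8/18 × 7/17 × 6/16 × 5/15 = 1680/73440 = 7/306.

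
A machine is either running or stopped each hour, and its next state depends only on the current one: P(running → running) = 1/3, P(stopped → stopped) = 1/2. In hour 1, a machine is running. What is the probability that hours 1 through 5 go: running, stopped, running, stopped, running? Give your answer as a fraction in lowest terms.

1/9

Hour 1 is given. For each transition, use the conditional probability from the current state:
P(stopped | running) = 2/3; P(running | stopped) = 1/2; P(stopped | running) = 2/3; P(running | stopped) = 1/2.
P = 2/3 × 1/2 × 2/3 × 1/2 = 4/36 = 1/9.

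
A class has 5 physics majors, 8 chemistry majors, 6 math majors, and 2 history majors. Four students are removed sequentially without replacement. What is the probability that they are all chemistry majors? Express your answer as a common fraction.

2/171

P = 8/21 × 7/20 × 6/19 × 5/18 = 1680/143640 = 2/171.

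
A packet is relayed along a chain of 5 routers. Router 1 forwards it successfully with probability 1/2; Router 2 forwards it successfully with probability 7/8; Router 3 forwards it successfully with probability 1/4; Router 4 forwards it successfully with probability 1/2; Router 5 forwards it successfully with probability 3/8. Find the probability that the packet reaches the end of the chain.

21/1024

Multiplying along the chain,
P = 1/2 × 7/8 × 1/4 × 1/2 × 3/8 = 21/1024.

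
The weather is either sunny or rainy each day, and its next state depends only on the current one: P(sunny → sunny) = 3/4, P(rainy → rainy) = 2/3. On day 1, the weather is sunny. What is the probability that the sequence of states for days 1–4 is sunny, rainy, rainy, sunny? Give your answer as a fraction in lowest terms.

Day 1 is given. For each transition, use the conditional probability from the current state:
P(rainy | sunny) = 1/4; P(rainy | rainy) = 2/3; P(sunny | rainy) = 1/3.
P = 1/4 × 2/3 × 1/3 = 2/36 = 1/18.

1/18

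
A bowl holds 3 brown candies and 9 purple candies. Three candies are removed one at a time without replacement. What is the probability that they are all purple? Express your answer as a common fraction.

21/55

P = 9/12 × 8/11 × 7/10 = 504/1320 = 21/55.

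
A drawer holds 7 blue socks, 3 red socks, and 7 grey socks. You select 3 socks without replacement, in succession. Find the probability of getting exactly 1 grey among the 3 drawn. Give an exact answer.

63/136

One ordering (grey drawn first) has probability 7/17 × 10/16 × 9/15 = 630/4080 = 21/136.
There are C(3,1) = 3 such orderings, each equally likely, so P = 3 × 21/136 = 63/136.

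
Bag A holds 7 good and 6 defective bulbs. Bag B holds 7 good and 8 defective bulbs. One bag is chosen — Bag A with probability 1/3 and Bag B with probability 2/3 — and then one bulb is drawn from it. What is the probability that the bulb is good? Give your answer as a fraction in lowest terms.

From Bag A: P(good) = 7/13.
From Bag B: P(good) = 7/15.
Total probability = (1/3)(7/13) + (2/3)(7/15) = 287/585.

287/585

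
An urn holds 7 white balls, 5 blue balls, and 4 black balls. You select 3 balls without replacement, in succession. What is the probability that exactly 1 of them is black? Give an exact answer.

One ordering (black drawn first) has probability 4/16 × 12/15 × 11/14 = 528/3360 = 11/70.
There are C(3,1) = 3 such orderings, each equally likely, so P = 3 × 11/70 = 33/70.

33/70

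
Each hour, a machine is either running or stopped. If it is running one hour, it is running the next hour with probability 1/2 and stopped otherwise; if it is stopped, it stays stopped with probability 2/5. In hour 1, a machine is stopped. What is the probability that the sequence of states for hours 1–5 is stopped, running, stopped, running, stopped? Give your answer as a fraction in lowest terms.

Hour 1 is given. For each transition, use the conditional probability from the current state:
P(running | stopped) = 3/5; P(stopped | running) = 1/2; P(running | stopped) = 3/5; P(stopped | running) = 1/2.
P = 3/5 × 1/2 × 3/5 × 1/2 = 9/100.

9/100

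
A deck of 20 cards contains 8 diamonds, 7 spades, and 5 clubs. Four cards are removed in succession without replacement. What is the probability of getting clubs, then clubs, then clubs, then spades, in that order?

Chain rule:
P = 5/20 × 4/19 × 3/18 × 7/17 = 420/116280 = 7/1938.

7/1938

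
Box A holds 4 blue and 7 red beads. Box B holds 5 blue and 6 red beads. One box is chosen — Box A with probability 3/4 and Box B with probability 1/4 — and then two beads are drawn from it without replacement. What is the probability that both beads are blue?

From Box A: P(both blue) = (4/11)(3/10) = 6/55.
From Box B: P(both blue) = (5/11)(4/10) = 2/11.
Total probability = (3/4)(6/55) + (1/4)(2/11) = 7/55.

7/55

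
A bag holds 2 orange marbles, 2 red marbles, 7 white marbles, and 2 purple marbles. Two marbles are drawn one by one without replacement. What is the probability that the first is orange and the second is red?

Chain rule:
P = 2/13 × 2/12 = 4/156 = 1/39.

1/39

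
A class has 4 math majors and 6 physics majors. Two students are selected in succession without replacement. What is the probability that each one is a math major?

P = 4/10 × 3/9 = 12/90 = 2/15.

2/15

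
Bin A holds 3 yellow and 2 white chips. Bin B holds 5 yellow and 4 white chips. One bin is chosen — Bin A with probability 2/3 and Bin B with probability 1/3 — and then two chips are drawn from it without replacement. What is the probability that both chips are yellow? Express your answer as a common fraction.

From Bin A: P(both yellow) = (3/5)(2/4) = 3/10.
From Bin B: P(both yellow) = (5/9)(4/8) = 5/18.
Total probability = (2/3)(3/10) + (1/3)(5/18) = 79/270.

79/270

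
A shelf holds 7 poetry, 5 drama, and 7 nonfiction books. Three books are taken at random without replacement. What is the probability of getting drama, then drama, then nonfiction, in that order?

Each draw changes the counts, so multiply the conditional probabilities along the sequence:
P = 5/19 × 4/18 × 7/17 = 140/5814 = 70/2907.

70/2907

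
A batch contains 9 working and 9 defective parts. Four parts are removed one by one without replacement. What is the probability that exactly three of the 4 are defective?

21/85

One ordering (defective drawn first) has probability 9/18 × 8/17 × 7/16 × 9/15 = 4536/73440 = 21/340.
There are C(4,3) = 4 such orderings, each equally likely, so P = 4 × 21/340 = 21/85.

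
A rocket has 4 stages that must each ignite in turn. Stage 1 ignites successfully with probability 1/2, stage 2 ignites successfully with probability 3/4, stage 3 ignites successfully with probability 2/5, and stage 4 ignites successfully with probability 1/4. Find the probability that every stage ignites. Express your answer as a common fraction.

The events are sequential, so multiply the conditional probabilities:
P = 1/2 × 3/4 × 2/5 × 1/4 = 6/160 = 3/80.

3/80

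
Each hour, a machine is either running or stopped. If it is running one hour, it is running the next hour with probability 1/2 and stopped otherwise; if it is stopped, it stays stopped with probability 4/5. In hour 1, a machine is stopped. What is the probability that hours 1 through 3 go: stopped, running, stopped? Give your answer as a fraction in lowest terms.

1/10

Hour 1 is given. For each transition, use the conditional probability from the current state:
P(running | stopped) = 1/5; P(stopped | running) = 1/2.
P = 1/5 × 1/2 = 1/10.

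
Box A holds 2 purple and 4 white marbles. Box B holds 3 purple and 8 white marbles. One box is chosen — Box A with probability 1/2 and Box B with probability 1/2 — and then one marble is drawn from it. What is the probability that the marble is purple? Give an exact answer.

10/33

From Box A: P(purple) = 2/6.
From Box B: P(purple) = 3/11.
Total probability = (1/2)(2/6) + (1/2)(3/11) = 10/33.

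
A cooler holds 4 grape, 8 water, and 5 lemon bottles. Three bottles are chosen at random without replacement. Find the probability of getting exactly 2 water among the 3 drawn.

One ordering (water drawn first) has probability 8/17 × 7/16 × 9/15 = 504/4080 = 21/170.
There are C(3,2) = 3 such orderings, each equally likely, so P = 3 × 21/170 = 63/170.

63/170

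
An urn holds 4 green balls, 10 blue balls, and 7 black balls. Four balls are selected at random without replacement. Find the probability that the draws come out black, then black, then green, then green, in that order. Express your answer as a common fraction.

1/285

Chain rule:
P = 7/21 × 6/20 × 4/19 × 3/18 = 504/143640 = 1/285.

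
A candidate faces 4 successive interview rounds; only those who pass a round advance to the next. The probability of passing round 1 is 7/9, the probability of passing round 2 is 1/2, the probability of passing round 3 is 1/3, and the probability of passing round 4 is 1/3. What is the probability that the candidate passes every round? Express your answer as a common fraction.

Each stage is reached only if all earlier stages succeed, so
P = 7/9 × 1/2 × 1/3 × 1/3 = 7/162.

7/162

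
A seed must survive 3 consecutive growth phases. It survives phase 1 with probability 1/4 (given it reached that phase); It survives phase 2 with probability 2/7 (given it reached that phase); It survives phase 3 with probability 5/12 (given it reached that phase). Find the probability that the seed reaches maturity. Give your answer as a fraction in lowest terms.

Each stage is reached only if all earlier stages succeed, so
P = 1/4 × 2/7 × 5/12 = 10/336 = 5/168.

5/168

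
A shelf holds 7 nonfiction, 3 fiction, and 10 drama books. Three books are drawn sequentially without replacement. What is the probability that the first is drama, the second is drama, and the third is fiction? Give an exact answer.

3/76

Each draw changes the counts, so multiply the conditional probabilities along the sequence:
P = 10/20 × 9/19 × 3/18 = 270/6840 = 3/76.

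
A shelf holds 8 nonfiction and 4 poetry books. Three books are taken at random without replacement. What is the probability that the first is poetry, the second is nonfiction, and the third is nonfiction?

28/165

Chain rule:
P = 4/12 × 8/11 × 7/10 = 224/1320 = 28/165.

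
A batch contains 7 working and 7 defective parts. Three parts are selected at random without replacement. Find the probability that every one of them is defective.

P = 7/14 × 6/13 × 5/12 = 210/2184 = 5/52.

5/52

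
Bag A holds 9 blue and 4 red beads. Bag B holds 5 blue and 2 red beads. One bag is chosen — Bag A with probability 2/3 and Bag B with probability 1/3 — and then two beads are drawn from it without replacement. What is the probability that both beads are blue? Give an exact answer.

382/819

From Bag A: P(both blue) = (9/13)(8/12) = 6/13.
From Bag B: P(both blue) = (5/7)(4/6) = 10/21.
Total probability = (2/3)(6/13) + (1/3)(10/21) = 382/819.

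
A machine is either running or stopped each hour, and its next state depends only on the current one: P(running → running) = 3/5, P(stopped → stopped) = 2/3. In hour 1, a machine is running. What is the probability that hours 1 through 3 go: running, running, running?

Hour 1 is given. For each transition, use the conditional probability from the current state:
P(running | running) = 3/5; P(running | running) = 3/5.
P = 3/5 × 3/5 = 9/25.

9/25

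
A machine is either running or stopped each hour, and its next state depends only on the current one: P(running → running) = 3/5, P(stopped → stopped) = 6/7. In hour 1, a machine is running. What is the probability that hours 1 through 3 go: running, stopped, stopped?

12/35

Hour 1 is given. For each transition, use the conditional probability from the current state:
P(stopped | running) = 2/5; P(stopped | stopped) = 6/7.
P = 2/5 × 6/7 = 12/35.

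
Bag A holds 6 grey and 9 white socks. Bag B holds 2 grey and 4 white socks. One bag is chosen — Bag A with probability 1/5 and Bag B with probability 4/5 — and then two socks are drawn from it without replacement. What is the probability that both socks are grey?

43/525

From Bag A: P(both grey) = (6/15)(5/14) = 1/7.
From Bag B: P(both grey) = (2/6)(1/5) = 1/15.
Total probability = (1/5)(1/7) + (4/5)(1/15) = 43/525.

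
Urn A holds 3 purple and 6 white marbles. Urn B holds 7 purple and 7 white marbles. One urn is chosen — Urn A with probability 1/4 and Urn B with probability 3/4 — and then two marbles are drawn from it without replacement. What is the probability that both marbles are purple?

From Urn A: P(both purple) = (3/9)(2/8) = 1/12.
From Urn B: P(both purple) = (7/14)(6/13) = 3/13.
Total probability = (1/4)(1/12) + (3/4)(3/13) = 121/624.

121/624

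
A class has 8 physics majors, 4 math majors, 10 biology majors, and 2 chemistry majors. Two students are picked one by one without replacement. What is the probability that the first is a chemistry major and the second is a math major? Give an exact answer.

1/69

Each draw changes the counts, so multiply the conditional probabilities along the sequence:
P = 2/24 × 4/23 = 8/552 = 1/69.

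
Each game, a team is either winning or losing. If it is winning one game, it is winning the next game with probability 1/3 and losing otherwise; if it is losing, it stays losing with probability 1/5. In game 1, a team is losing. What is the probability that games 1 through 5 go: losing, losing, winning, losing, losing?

Game 1 is given. For each transition, use the conditional probability from the current state:
P(losing | losing) = 1/5; P(winning | losing) = 4/5; P(losing | winning) = 2/3; P(losing | losing) = 1/5.
P = 1/5 × 4/5 × 2/3 × 1/5 = 8/375.

8/375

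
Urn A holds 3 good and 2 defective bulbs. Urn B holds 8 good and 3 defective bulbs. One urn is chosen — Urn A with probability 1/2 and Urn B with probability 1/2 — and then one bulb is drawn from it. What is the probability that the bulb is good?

73/110

From Urn A: P(good) = 3/5.
From Urn B: P(good) = 8/11.
Total probability = (1/2)(3/5) + (1/2)(8/11) = 73/110.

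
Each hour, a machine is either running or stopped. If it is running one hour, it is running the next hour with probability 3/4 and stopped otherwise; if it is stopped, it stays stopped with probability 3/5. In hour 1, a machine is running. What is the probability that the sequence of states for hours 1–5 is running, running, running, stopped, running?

9/160

Hour 1 is given. For each transition, use the conditional probability from the current state:
P(running | running) = 3/4; P(running | running) = 3/4; P(stopped | running) = 1/4; P(running | stopped) = 2/5.
P = 3/4 × 3/4 × 1/4 × 2/5 = 18/320 = 9/160.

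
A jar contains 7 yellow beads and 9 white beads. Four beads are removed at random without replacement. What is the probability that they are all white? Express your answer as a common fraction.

9/130

P(all white) = 9/16 × 8/15 × 7/14 × 6/13 = 3024/43680 = 9/130.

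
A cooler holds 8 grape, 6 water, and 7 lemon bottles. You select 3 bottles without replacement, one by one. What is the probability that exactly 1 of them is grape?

One ordering (grape drawn first) has probability 8/21 × 13/20 × 12/19 = 1248/7980 = 104/665.
There are C(3,1) = 3 such orderings, each equally likely, so P = 3 × 104/665 = 312/665.

312/665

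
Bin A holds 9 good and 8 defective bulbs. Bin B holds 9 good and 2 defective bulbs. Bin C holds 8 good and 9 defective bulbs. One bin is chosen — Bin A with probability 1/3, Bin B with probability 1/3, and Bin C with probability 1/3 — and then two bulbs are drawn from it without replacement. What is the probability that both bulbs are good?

1052/2805

From Bin A: P(both good) = (9/17)(8/16) = 9/34.
From Bin B: P(both good) = (9/11)(8/10) = 36/55.
From Bin C: P(both good) = (8/17)(7/16) = 7/34.
Total probability = (1/3)(9/34) + (1/3)(36/55) + (1/3)(7/34) = 1052/2805.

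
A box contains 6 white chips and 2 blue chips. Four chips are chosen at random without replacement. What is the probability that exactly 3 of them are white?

4/7

One ordering (white drawn first) has probability 6/8 × 5/7 × 4/6 × 2/5 = 240/1680 = 1/7.
There are C(4,3) = 4 such orderings, each equally likely, so P = 4 × 1/7 = 4/7.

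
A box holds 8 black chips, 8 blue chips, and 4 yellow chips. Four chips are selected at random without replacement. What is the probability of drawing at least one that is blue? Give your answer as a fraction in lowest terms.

P(no blue) = 12/20 × 11/19 × 10/18 × 9/17 = 11880/116280 = 33/323.
P(at least one) = 1 − 33/323 = 290/323.

290/323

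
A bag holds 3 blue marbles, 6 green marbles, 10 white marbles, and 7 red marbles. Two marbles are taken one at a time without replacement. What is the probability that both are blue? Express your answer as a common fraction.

P = 3/26 × 2/25 = 6/650 = 3/325.

3/325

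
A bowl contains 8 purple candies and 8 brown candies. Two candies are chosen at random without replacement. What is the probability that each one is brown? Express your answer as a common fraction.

7/30

P = 8/16 × 7/15 = 56/240 = 7/30.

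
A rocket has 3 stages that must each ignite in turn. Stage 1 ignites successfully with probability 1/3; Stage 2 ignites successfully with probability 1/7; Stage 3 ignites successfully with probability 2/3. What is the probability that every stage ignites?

2/63

The events are sequential, so multiply the conditional probabilities:
P = 1/3 × 1/7 × 2/3 = 2/63.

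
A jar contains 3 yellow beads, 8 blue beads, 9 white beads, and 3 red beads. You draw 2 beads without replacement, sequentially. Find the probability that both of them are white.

P = 9/23 × 8/22 = 72/506 = 36/253.

36/253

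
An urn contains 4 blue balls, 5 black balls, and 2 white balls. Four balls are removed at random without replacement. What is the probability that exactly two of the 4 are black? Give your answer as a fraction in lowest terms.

5/11

One ordering (black drawn first) has probability 5/11 × 4/10 × 6/9 × 5/8 = 600/7920 = 5/66.
There are C(4,2) = 6 such orderings, each equally likely, so P = 6 × 5/66 = 5/11.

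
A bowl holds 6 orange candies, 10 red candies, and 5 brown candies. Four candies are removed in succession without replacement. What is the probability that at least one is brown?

119/171

P(no brown) = 16/21 × 15/20 × 14/19 × 13/18 = 43680/143640 = 52/171.
P(at least one) = 1 − 52/171 = 119/171.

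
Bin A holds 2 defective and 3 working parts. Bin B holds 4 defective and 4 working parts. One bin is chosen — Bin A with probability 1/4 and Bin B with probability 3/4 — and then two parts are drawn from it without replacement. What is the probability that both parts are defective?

From Bin A: P(both defective) = (2/5)(1/4) = 1/10.
From Bin B: P(both defective) = (4/8)(3/7) = 3/14.
Total probability = (1/4)(1/10) + (3/4)(3/14) = 13/70.

13/70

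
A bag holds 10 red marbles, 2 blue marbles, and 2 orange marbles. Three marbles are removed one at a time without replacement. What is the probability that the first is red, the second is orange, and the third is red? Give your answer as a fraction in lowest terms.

15/182

Each draw changes the counts, so multiply the conditional probabilities along the sequence:
P = 10/14 × 2/13 × 9/12 = 180/2184 = 15/182.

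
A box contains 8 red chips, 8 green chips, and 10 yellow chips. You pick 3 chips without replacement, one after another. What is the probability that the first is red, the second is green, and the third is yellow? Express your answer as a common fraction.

Multiply the probability of each draw given the previous ones:
P = 8/26 × 8/25 × 10/24 = 640/15600 = 8/195.

8/195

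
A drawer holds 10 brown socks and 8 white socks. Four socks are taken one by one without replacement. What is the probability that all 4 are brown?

7/102

P = 10/18 × 9/17 × 8/16 × 7/15 = 5040/73440 = 7/102.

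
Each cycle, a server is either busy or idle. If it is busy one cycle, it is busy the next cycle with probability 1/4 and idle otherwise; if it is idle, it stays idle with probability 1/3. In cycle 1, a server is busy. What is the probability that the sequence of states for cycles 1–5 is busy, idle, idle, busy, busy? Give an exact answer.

1/24

Cycle 1 is given. For each transition, use the conditional probability from the current state:
P(idle | busy) = 3/4; P(idle | idle) = 1/3; P(busy | idle) = 2/3; P(busy | busy) = 1/4.
P = 3/4 × 1/3 × 2/3 × 1/4 = 6/144 = 1/24.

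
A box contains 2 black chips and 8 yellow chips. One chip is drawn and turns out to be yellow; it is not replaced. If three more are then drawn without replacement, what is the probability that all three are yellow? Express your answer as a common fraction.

5/12

With the first chip removed, 7 yellow remain out of 9.
P = 7/9 × 6/8 × 5/7 = 210/504 = 5/12.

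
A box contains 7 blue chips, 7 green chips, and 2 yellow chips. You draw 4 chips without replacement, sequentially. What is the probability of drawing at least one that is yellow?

9/20

P(no yellow) = 14/16 × 13/15 × 12/14 × 11/13 = 24024/43680 = 11/20.
P(at least one) = 1 − 11/20 = 9/20.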